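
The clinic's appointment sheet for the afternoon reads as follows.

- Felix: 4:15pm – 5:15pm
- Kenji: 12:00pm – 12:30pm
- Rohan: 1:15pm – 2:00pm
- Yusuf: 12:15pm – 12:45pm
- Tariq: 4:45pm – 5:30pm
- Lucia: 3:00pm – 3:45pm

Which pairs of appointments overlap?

Check each pair: they overlap iff neither finishes before the other starts.
Sorted by start: Kenji, Yusuf, Rohan, Lucia, Felix, Tariq.
Yusuf starts before Kenji ends → Kenji and Yusuf overlap.
Rohan starts after Kenji ends — done with Kenji.
Rohan starts after Yusuf ends — done with Yusuf.
Lucia starts after Rohan ends — done with Rohan.
Felix starts after Lucia ends — done with Lucia.
Tariq starts before Felix ends → Felix and Tariq overlap.

Felix & Tariq, Kenji & Yusuf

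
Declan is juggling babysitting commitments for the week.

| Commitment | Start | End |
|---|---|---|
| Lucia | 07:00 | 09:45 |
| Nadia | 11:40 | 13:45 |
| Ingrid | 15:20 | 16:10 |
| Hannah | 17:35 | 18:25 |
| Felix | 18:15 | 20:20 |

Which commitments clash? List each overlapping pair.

Sorted by start: Lucia, Nadia, Ingrid, Hannah, Felix.
Nadia starts after Lucia ends — done with Lucia.
Ingrid starts after Nadia ends — done with Nadia.
Hannah starts after Ingrid ends — done with Ingrid.
Felix starts before Hannah ends → Hannah and Felix overlap.

Felix & Hannah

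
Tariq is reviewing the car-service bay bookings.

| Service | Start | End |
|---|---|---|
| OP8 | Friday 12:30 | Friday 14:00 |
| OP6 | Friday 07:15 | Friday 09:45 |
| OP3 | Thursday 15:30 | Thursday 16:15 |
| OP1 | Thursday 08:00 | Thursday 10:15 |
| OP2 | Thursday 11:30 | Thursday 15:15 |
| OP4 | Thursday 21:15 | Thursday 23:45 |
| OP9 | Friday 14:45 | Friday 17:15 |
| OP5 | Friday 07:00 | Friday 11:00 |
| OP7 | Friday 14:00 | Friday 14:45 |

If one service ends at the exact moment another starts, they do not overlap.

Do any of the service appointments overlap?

Yes

Sorted by start: OP1, OP2, OP3, OP4, OP5, OP6, OP8, OP7, OP9.
OP2 starts after OP1 ends — done with OP1.
OP3 starts after OP2 ends — done with OP2.
OP4 starts after OP3 ends — done with OP3.
OP5 starts after OP4 ends — done with OP4.
OP6 starts before OP5 ends → OP5 and OP6 overlap.
That's a conflict, so the schedule is not conflict-free.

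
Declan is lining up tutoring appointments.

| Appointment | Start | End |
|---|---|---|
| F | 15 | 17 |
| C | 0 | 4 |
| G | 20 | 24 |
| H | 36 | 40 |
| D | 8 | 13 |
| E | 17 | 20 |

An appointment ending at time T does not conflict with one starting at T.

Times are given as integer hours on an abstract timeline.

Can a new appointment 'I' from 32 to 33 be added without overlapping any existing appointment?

C: ends 4 at or before I starts 32 → clear.
D: ends 13 at or before I starts 32 → clear.
F: ends 17 at or before I starts 32 → clear.
E: ends 20 at or before I starts 32 → clear.
G: ends 24 at or before I starts 32 → clear.
H: starts 36 at or after I ends 33 → clear.

Yes — the slot is free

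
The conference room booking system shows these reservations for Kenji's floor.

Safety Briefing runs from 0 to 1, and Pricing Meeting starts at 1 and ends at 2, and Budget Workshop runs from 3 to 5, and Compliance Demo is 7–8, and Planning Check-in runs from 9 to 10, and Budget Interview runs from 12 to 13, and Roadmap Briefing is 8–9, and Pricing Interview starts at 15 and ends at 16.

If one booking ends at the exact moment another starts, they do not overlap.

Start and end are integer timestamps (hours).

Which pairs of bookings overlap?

none

Two intervals overlap when each starts before the other ends.
Sorted by start: Safety Briefing, Pricing Meeting, Budget Workshop, Compliance Demo, Roadmap Briefing, Planning Check-in, Budget Interview, Pricing Interview.
Pricing Meeting starts exactly when Safety Briefing ends (back-to-back, no overlap) — done with Safety Briefing.
Budget Workshop starts after Pricing Meeting ends — done with Pricing Meeting.
Compliance Demo starts after Budget Workshop ends — done with Budget Workshop.
Roadmap Briefing starts exactly when Compliance Demo ends (back-to-back, no overlap) — done with Compliance Demo.
Planning Check-in starts exactly when Roadmap Briefing ends (back-to-back, no overlap) — done with Roadmap Briefing.
Budget Interview starts after Planning Check-in ends — done with Planning Check-in.
Pricing Interview starts after Budget Interview ends.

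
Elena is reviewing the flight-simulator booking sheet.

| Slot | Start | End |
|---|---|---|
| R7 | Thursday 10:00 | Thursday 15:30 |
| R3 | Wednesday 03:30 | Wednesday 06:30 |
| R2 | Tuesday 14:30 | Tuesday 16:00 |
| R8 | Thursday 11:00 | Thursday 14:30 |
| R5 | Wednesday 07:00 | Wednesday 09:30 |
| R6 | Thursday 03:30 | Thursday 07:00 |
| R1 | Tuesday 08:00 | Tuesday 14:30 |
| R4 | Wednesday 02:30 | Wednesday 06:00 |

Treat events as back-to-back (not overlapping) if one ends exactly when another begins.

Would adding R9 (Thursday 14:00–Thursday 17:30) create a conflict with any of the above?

R1: ends Tuesday 14:30 at or before R9 starts Thursday 14:00 → clear.
R2: ends Tuesday 16:00 at or before R9 starts Thursday 14:00 → clear.
R4: ends Wednesday 06:00 at or before R9 starts Thursday 14:00 → clear.
R3: ends Wednesday 06:30 at or before R9 starts Thursday 14:00 → clear.
R5: ends Wednesday 09:30 at or before R9 starts Thursday 14:00 → clear.
R6: ends Thursday 07:00 at or before R9 starts Thursday 14:00 → clear.
R7: starts Thursday 10:00 before R9 ends Thursday 17:30, and ends Thursday 15:30 after R9 starts Thursday 14:00 → overlap.
R8: starts Thursday 11:00 before R9 ends Thursday 17:30, and ends Thursday 14:30 after R9 starts Thursday 14:00 → overlap.
R9 overlaps R7, R8.

Yes — it overlaps R7, R8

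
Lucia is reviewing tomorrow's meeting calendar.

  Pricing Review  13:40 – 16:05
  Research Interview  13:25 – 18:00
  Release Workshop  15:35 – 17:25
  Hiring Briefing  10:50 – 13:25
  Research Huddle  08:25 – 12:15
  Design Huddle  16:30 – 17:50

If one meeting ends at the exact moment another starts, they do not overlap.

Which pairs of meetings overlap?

Sorted by start: Research Huddle, Hiring Briefing, Research Interview, Pricing Review, Release Workshop, Design Huddle.
Hiring Briefing starts before Research Huddle ends → Research Huddle and Hiring Briefing overlap.
Research Interview starts after Research Huddle ends — done with Research Huddle.
Research Interview starts exactly when Hiring Briefing ends (back-to-back, no overlap) — done with Hiring Briefing.
Pricing Review starts before Research Interview ends → Research Interview and Pricing Review overlap.
Release Workshop starts before Research Interview ends → Research Interview and Release Workshop overlap.
Design Huddle starts before Research Interview ends → Research Interview and Design Huddle overlap.
Release Workshop starts before Pricing Review ends → Pricing Review and Release Workshop overlap.
Design Huddle starts after Pricing Review ends.
Design Huddle starts before Release Workshop ends → Release Workshop and Design Huddle overlap.

Design Huddle & Release Workshop, Design Huddle & Research Interview, Hiring Briefing & Research Huddle, Pricing Review & Release Workshop, Pricing Review & Research Interview, Release Workshop & Research Interview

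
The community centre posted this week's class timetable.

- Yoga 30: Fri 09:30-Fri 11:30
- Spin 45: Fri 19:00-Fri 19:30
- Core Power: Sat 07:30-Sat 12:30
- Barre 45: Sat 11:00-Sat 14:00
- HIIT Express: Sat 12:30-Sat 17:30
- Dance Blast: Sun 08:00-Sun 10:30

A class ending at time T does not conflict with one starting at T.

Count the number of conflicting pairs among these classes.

2

Sorted by start: Yoga 30, Spin 45, Core Power, Barre 45, HIIT Express, Dance Blast.
Spin 45 starts after Yoga 30 ends — done with Yoga 30.
Core Power starts after Spin 45 ends — done with Spin 45.
Barre 45 starts before Core Power ends → Core Power and Barre 45 overlap.
HIIT Express starts exactly when Core Power ends (back-to-back, no overlap) — done with Core Power.
HIIT Express starts before Barre 45 ends → Barre 45 and HIIT Express overlap.
Dance Blast starts after Barre 45 ends.
Dance Blast starts after HIIT Express ends.
Overlapping pairs: Barre 45 & Core Power, Barre 45 & HIIT Express — 2 in total.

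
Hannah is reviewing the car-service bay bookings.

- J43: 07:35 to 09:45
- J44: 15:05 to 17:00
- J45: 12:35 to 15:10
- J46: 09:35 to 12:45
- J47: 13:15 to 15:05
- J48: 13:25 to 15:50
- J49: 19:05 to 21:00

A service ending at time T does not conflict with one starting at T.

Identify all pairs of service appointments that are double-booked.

Sorted by start: J43, J46, J45, J47, J48, J44, J49.
J46 starts before J43 ends → J43 and J46 overlap.
J45 starts after J43 ends, so J43 has no further overlaps.
J45 starts before J46 ends → J46 and J45 overlap.
J47 starts after J46 ends, so J46 has no further overlaps.
J47 starts before J45 ends → J45 and J47 overlap.
J48 starts before J45 ends → J45 and J48 overlap.
J44 starts before J45 ends → J45 and J44 overlap.
J49 starts after J45 ends.
J48 starts before J47 ends → J47 and J48 overlap.
J44 starts exactly when J47 ends (back-to-back, no overlap), so J47 has no further overlaps.
J44 starts before J48 ends → J48 and J44 overlap.
J49 starts after J48 ends.
J49 starts after J44 ends.

J43 & J46, J44 & J45, J44 & J48, J45 & J46, J45 & J47, J45 & J48, J47 & J48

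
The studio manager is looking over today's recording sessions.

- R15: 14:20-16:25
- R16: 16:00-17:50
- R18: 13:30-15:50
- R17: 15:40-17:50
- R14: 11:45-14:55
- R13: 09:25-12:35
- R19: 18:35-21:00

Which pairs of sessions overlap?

Two intervals overlap when each starts before the other ends.
Sorted by start: R13, R14, R18, R15, R17, R16, R19.
R14 starts before R13 ends → R13 and R14 overlap.
R18 starts after R13 ends, so nothing later overlaps R13 either.
R18 starts before R14 ends → R14 and R18 overlap.
R15 starts before R14 ends → R14 and R15 overlap.
R17 starts after R14 ends, so nothing later overlaps R14 either.
R15 starts before R18 ends → R18 and R15 overlap.
R17 starts before R18 ends → R18 and R17 overlap.
R16 starts after R18 ends, so nothing later overlaps R18 either.
R17 starts before R15 ends → R15 and R17 overlap.
R16 starts before R15 ends → R15 and R16 overlap.
R19 starts after R15 ends.
R16 starts before R17 ends → R17 and R16 overlap.
R19 starts after R17 ends.
R19 starts after R16 ends.

R13 & R14, R14 & R15, R14 & R18, R15 & R16, R15 & R17, R15 & R18, R16 & R17, R17 & R18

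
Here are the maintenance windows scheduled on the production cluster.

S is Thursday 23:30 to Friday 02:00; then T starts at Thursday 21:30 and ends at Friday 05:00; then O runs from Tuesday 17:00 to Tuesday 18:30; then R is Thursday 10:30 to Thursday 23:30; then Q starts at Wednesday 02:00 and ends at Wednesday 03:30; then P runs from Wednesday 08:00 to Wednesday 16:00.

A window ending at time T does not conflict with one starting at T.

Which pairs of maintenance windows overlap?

R & T, S & T

Sorted by start: O, Q, P, R, T, S.
Q starts after O ends — done with O.
P starts after Q ends — done with Q.
R starts after P ends — done with P.
T starts before R ends → R and T overlap.
S starts exactly when R ends (back-to-back, no overlap).
S starts before T ends → T and S overlap.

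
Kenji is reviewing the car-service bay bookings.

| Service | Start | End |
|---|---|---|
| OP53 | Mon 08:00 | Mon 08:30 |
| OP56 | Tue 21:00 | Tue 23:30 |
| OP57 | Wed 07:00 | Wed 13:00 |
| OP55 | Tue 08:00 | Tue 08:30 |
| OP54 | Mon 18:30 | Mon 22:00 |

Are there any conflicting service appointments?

No

Sorted by start: OP53, OP54, OP55, OP56, OP57.
OP54 starts after OP53 ends, so OP53 has no further overlaps.
OP55 starts after OP54 ends, so OP54 has no further overlaps.
OP56 starts after OP55 ends, so OP55 has no further overlaps.
OP57 starts after OP56 ends.
Every pair is clear; the schedule has no overlaps.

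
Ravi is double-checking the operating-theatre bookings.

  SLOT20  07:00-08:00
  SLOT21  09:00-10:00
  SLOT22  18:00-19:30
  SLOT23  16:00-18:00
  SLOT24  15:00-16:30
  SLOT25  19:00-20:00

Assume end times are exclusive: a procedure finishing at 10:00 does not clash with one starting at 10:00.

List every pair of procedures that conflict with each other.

SLOT22 & SLOT25, SLOT23 & SLOT24

Two intervals overlap when each starts before the other ends.
Sorted by start: SLOT20, SLOT21, SLOT24, SLOT23, SLOT22, SLOT25.
SLOT21 starts after SLOT20 ends, so nothing later overlaps SLOT20 either.
SLOT24 starts after SLOT21 ends, so nothing later overlaps SLOT21 either.
SLOT23 starts before SLOT24 ends → SLOT24 and SLOT23 overlap.
SLOT22 starts after SLOT24 ends, so nothing later overlaps SLOT24 either.
SLOT22 starts exactly when SLOT23 ends (back-to-back, no overlap), so nothing later overlaps SLOT23 either.
SLOT25 starts before SLOT22 ends → SLOT22 and SLOT25 overlap.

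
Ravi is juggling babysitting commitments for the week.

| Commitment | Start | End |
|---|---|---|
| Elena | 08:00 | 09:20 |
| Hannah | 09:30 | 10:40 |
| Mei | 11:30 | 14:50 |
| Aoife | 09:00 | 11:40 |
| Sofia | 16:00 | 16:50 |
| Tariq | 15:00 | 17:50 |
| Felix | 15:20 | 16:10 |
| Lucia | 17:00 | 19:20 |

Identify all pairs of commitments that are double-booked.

Sorted by start: Elena, Aoife, Hannah, Mei, Tariq, Felix, Sofia, Lucia.
Aoife starts before Elena ends → Elena and Aoife overlap.
Hannah starts after Elena ends, so nothing later overlaps Elena either.
Hannah starts before Aoife ends → Aoife and Hannah overlap.
Mei starts before Aoife ends → Aoife and Mei overlap.
Tariq starts after Aoife ends, so nothing later overlaps Aoife either.
Mei starts after Hannah ends, so nothing later overlaps Hannah either.
Tariq starts after Mei ends, so nothing later overlaps Mei either.
Felix starts before Tariq ends → Tariq and Felix overlap.
Sofia starts before Tariq ends → Tariq and Sofia overlap.
Lucia starts before Tariq ends → Tariq and Lucia overlap.
Sofia starts before Felix ends → Felix and Sofia overlap.
Lucia starts after Felix ends.
Lucia starts after Sofia ends.

Aoife & Elena, Aoife & Hannah, Aoife & Mei, Felix & Sofia, Felix & Tariq, Lucia & Tariq, Sofia & Tariq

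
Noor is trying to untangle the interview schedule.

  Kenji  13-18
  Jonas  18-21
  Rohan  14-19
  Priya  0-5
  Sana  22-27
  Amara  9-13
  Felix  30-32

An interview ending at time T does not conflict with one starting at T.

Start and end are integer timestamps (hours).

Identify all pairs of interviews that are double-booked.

Jonas & Rohan, Kenji & Rohan

Sorted by start: Priya, Amara, Kenji, Rohan, Jonas, Sana, Felix.
Amara starts after Priya ends; Priya is clear from here.
Kenji starts exactly when Amara ends (back-to-back, no overlap); Amara is clear from here.
Rohan starts before Kenji ends → Kenji and Rohan overlap.
Jonas starts exactly when Kenji ends (back-to-back, no overlap); Kenji is clear from here.
Jonas starts before Rohan ends → Rohan and Jonas overlap.
Sana starts after Rohan ends; Rohan is clear from here.
Sana starts after Jonas ends; Jonas is clear from here.
Felix starts after Sana ends.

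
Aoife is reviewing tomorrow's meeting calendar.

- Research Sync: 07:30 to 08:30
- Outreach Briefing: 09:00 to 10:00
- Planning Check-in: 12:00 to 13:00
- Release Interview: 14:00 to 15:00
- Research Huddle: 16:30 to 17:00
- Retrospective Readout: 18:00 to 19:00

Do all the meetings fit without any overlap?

Yes

Sorted by start: Research Sync, Outreach Briefing, Planning Check-in, Release Interview, Research Huddle, Retrospective Readout.
Outreach Briefing starts after Research Sync ends, so nothing later overlaps Research Sync either.
Planning Check-in starts after Outreach Briefing ends, so nothing later overlaps Outreach Briefing either.
Release Interview starts after Planning Check-in ends, so nothing later overlaps Planning Check-in either.
Research Huddle starts after Release Interview ends, so nothing later overlaps Release Interview either.
Retrospective Readout starts after Research Huddle ends.
Every pair is clear; the schedule has no overlaps.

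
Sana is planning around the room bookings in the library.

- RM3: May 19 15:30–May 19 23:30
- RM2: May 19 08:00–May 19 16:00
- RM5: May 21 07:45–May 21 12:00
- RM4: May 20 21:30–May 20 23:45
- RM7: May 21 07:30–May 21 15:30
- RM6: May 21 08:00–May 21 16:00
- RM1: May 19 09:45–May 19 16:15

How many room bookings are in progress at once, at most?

Walk through starts and ends in time order (an end at T is processed before a start at T):
May 19 08:00 start RM2 → 1
May 19 09:45 start RM1 → 2
May 19 15:30 start RM3 → 3
May 19 16:00 end RM2 → 2
May 19 16:15 end RM1 → 1
May 19 23:30 end RM3 → 0
May 20 21:30 start RM4 → 1
May 20 23:45 end RM4 → 0
May 21 07:30 start RM7 → 1
May 21 07:45 start RM5 → 2
May 21 08:00 start RM6 → 3
May 21 12:00 end RM5 → 2
May 21 15:30 end RM7 → 1
May 21 16:00 end RM6 → 0
Peak is 3, at May 19 15:30 (RM1, RM2, RM3).

3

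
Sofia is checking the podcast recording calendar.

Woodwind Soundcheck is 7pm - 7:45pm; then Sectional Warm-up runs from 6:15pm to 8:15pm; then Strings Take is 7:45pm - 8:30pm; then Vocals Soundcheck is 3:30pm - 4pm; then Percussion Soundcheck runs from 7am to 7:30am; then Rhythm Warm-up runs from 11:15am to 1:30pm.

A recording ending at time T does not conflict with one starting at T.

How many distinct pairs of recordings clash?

Two intervals overlap when each starts before the other ends.
Sorted by start: Percussion Soundcheck, Rhythm Warm-up, Vocals Soundcheck, Sectional Warm-up, Woodwind Soundcheck, Strings Take.
Rhythm Warm-up starts after Percussion Soundcheck ends, so Percussion Soundcheck has no further overlaps.
Vocals Soundcheck starts after Rhythm Warm-up ends, so Rhythm Warm-up has no further overlaps.
Sectional Warm-up starts after Vocals Soundcheck ends, so Vocals Soundcheck has no further overlaps.
Woodwind Soundcheck starts before Sectional Warm-up ends → Sectional Warm-up and Woodwind Soundcheck overlap.
Strings Take starts before Sectional Warm-up ends → Sectional Warm-up and Strings Take overlap.
Strings Take starts exactly when Woodwind Soundcheck ends (back-to-back, no overlap).
Overlapping pairs: Sectional Warm-up & Strings Take, Sectional Warm-up & Woodwind Soundcheck — 2 in total.

2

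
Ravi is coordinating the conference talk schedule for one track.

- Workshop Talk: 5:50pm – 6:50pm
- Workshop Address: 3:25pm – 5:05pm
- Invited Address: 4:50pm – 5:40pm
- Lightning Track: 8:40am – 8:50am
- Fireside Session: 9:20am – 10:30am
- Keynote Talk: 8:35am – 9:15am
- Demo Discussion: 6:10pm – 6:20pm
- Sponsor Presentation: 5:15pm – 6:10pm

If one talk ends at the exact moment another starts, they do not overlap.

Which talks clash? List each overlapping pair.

Two intervals overlap when each starts before the other ends.
Sorted by start: Keynote Talk, Lightning Track, Fireside Session, Workshop Address, Invited Address, Sponsor Presentation, Workshop Talk, Demo Discussion.
Lightning Track starts before Keynote Talk ends → Keynote Talk and Lightning Track overlap.
Fireside Session starts after Keynote Talk ends — done with Keynote Talk.
Fireside Session starts after Lightning Track ends — done with Lightning Track.
Workshop Address starts after Fireside Session ends — done with Fireside Session.
Invited Address starts before Workshop Address ends → Workshop Address and Invited Address overlap.
Sponsor Presentation starts after Workshop Address ends — done with Workshop Address.
Sponsor Presentation starts before Invited Address ends → Invited Address and Sponsor Presentation overlap.
Workshop Talk starts after Invited Address ends — done with Invited Address.
Workshop Talk starts before Sponsor Presentation ends → Sponsor Presentation and Workshop Talk overlap.
Demo Discussion starts exactly when Sponsor Presentation ends (back-to-back, no overlap).
Demo Discussion starts before Workshop Talk ends → Workshop Talk and Demo Discussion overlap.

Demo Discussion & Workshop Talk, Invited Address & Sponsor Presentation, Invited Address & Workshop Address, Keynote Talk & Lightning Track, Sponsor Presentation & Workshop Talk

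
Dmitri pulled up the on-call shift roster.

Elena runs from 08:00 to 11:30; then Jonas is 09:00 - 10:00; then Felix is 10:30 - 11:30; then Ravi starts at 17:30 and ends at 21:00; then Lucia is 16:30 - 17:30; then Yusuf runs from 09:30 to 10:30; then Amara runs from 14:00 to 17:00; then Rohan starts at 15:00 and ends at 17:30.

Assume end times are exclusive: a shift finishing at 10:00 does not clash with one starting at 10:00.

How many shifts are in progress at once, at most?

Sweep the timeline, counting +1 at each start and −1 at each end (ends before starts at a tie):
08:00 start Elena → 1
09:00 start Jonas → 2
09:30 start Yusuf → 3
10:00 end Jonas → 2
10:30 end Yusuf → 1
10:30 start Felix → 2
11:30 end Elena → 1
11:30 end Felix → 0
14:00 start Amara → 1
15:00 start Rohan → 2
16:30 start Lucia → 3
17:00 end Amara → 2
17:30 end Lucia → 1
17:30 end Rohan → 0
17:30 start Ravi → 1
21:00 end Ravi → 0
Peak is 3, at 09:30 (Elena, Jonas, Yusuf).

3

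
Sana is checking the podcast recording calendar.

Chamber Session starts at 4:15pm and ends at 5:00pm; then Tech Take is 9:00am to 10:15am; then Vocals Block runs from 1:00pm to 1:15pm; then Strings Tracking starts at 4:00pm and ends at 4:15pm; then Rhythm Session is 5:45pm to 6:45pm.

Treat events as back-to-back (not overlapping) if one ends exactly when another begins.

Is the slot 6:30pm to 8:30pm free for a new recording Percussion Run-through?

No — it overlaps Rhythm Session

Tech Take: ends 10:15am at or before Percussion Run-through starts 6:30pm → clear.
Vocals Block: ends 1:15pm at or before Percussion Run-through starts 6:30pm → clear.
Strings Tracking: ends 4:15pm at or before Percussion Run-through starts 6:30pm → clear.
Chamber Session: ends 5:00pm at or before Percussion Run-through starts 6:30pm → clear.
Rhythm Session: starts 5:45pm before Percussion Run-through ends 8:30pm, and ends 6:45pm after Percussion Run-through starts 6:30pm → overlap.
Percussion Run-through overlaps Rhythm Session.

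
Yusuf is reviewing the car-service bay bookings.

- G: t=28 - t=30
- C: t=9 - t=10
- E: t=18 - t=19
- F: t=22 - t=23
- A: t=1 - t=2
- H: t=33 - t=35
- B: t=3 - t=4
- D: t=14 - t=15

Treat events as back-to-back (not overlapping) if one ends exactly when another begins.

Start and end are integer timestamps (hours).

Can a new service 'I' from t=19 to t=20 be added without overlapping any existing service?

Yes — the slot is free

A: ends t=2 at or before I starts t=19 → clear.
B: ends t=4 at or before I starts t=19 → clear.
C: ends t=10 at or before I starts t=19 → clear.
D: ends t=15 at or before I starts t=19 → clear.
E: ends t=19 at or before I starts t=19 → clear.
F: starts t=22 at or after I ends t=20 → clear.
G: starts t=28 at or after I ends t=20 → clear.
H: starts t=33 at or after I ends t=20 → clear.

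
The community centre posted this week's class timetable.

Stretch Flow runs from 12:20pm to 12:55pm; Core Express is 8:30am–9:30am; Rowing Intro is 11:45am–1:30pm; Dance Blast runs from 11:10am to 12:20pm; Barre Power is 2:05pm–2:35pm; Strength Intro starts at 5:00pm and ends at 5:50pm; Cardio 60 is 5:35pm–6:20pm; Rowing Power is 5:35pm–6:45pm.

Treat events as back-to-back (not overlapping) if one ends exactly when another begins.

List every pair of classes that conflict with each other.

Sorted by start: Core Express, Dance Blast, Rowing Intro, Stretch Flow, Barre Power, Strength Intro, Cardio 60, Rowing Power.
Dance Blast starts after Core Express ends; Core Express is clear from here.
Rowing Intro starts before Dance Blast ends → Dance Blast and Rowing Intro overlap.
Stretch Flow starts exactly when Dance Blast ends (back-to-back, no overlap); Dance Blast is clear from here.
Stretch Flow starts before Rowing Intro ends → Rowing Intro and Stretch Flow overlap.
Barre Power starts after Rowing Intro ends; Rowing Intro is clear from here.
Barre Power starts after Stretch Flow ends; Stretch Flow is clear from here.
Strength Intro starts after Barre Power ends; Barre Power is clear from here.
Cardio 60 starts before Strength Intro ends → Strength Intro and Cardio 60 overlap.
Rowing Power starts before Strength Intro ends → Strength Intro and Rowing Power overlap.
Rowing Power starts before Cardio 60 ends → Cardio 60 and Rowing Power overlap.

Cardio 60 & Rowing Power, Cardio 60 & Strength Intro, Dance Blast & Rowing Intro, Rowing Intro & Stretch Flow, Rowing Power & Strength Intro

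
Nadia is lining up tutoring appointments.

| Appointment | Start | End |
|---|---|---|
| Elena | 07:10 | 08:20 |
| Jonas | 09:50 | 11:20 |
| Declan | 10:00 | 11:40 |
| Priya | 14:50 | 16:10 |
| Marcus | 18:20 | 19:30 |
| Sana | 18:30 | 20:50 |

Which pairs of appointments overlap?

Sorted by start: Elena, Jonas, Declan, Priya, Marcus, Sana.
Jonas starts after Elena ends, so Elena has no further overlaps.
Declan starts before Jonas ends → Jonas and Declan overlap.
Priya starts after Jonas ends, so Jonas has no further overlaps.
Priya starts after Declan ends, so Declan has no further overlaps.
Marcus starts after Priya ends, so Priya has no further overlaps.
Sana starts before Marcus ends → Marcus and Sana overlap.

Declan & Jonas, Marcus & Sana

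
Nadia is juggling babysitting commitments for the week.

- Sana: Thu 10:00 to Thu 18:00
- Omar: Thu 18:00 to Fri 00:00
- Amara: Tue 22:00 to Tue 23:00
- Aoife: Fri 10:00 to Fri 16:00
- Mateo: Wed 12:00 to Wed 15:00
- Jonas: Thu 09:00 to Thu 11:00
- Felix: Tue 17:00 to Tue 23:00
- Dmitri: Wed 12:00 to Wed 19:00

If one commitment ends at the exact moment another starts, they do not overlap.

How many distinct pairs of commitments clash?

3

Sorted by start: Felix, Amara, Mateo, Dmitri, Jonas, Sana, Omar, Aoife.
Amara starts before Felix ends → Felix and Amara overlap.
Mateo starts after Felix ends, so Felix has no further overlaps.
Mateo starts after Amara ends, so Amara has no further overlaps.
Dmitri starts before Mateo ends → Mateo and Dmitri overlap.
Jonas starts after Mateo ends, so Mateo has no further overlaps.
Jonas starts after Dmitri ends, so Dmitri has no further overlaps.
Sana starts before Jonas ends → Jonas and Sana overlap.
Omar starts after Jonas ends, so Jonas has no further overlaps.
Omar starts exactly when Sana ends (back-to-back, no overlap), so Sana has no further overlaps.
Aoife starts after Omar ends.
Overlapping pairs: Amara & Felix, Dmitri & Mateo, Jonas & Sana — 3 in total.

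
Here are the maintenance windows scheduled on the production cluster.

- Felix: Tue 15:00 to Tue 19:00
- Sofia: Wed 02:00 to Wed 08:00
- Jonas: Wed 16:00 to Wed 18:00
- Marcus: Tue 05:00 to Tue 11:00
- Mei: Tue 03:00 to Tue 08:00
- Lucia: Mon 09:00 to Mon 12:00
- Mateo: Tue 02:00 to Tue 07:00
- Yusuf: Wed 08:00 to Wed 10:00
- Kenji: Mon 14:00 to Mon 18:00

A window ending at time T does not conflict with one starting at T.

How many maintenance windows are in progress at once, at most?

Walk through starts and ends in time order (an end at T is processed before a start at T):
Mon 09:00 start Lucia → 1
Mon 12:00 end Lucia → 0
Mon 14:00 start Kenji → 1
Mon 18:00 end Kenji → 0
Tue 02:00 start Mateo → 1
Tue 03:00 start Mei → 2
Tue 05:00 start Marcus → 3
Tue 07:00 end Mateo → 2
Tue 08:00 end Mei → 1
Tue 11:00 end Marcus → 0
Tue 15:00 start Felix → 1
Tue 19:00 end Felix → 0
Wed 02:00 start Sofia → 1
Wed 08:00 end Sofia → 0
Wed 08:00 start Yusuf → 1
Wed 10:00 end Yusuf → 0
Wed 16:00 start Jonas → 1
Wed 18:00 end Jonas → 0
Peak is 3, at Tue 05:00 (Marcus, Mateo, Mei).

3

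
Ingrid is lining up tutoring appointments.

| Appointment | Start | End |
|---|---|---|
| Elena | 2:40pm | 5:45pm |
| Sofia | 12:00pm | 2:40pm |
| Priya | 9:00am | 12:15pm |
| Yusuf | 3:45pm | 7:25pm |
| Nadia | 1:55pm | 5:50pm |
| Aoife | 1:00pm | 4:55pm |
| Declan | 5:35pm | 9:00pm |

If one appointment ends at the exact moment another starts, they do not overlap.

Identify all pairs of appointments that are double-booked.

Sorted by start: Priya, Sofia, Aoife, Nadia, Elena, Yusuf, Declan.
Sofia starts before Priya ends → Priya and Sofia overlap.
Aoife starts after Priya ends, so nothing later overlaps Priya either.
Aoife starts before Sofia ends → Sofia and Aoife overlap.
Nadia starts before Sofia ends → Sofia and Nadia overlap.
Elena starts exactly when Sofia ends (back-to-back, no overlap), so nothing later overlaps Sofia either.
Nadia starts before Aoife ends → Aoife and Nadia overlap.
Elena starts before Aoife ends → Aoife and Elena overlap.
Yusuf starts before Aoife ends → Aoife and Yusuf overlap.
Declan starts after Aoife ends.
Elena starts before Nadia ends → Nadia and Elena overlap.
Yusuf starts before Nadia ends → Nadia and Yusuf overlap.
Declan starts before Nadia ends → Nadia and Declan overlap.
Yusuf starts before Elena ends → Elena and Yusuf overlap.
Declan starts before Elena ends → Elena and Declan overlap.
Declan starts before Yusuf ends → Yusuf and Declan overlap.

Aoife & Elena, Aoife & Nadia, Aoife & Sofia, Aoife & Yusuf, Declan & Elena, Declan & Nadia, Declan & Yusuf, Elena & Nadia, Elena & Yusuf, Nadia & Sofia, Nadia & Yusuf, Priya & Sofia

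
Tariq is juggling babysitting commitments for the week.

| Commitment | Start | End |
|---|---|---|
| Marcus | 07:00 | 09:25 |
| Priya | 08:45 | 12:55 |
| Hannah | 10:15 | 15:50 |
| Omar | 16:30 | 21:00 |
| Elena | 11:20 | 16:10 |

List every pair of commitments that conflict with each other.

Check each pair: they overlap iff neither finishes before the other starts.
Sorted by start: Marcus, Priya, Hannah, Elena, Omar.
Priya starts before Marcus ends → Marcus and Priya overlap.
Hannah starts after Marcus ends; Marcus is clear from here.
Hannah starts before Priya ends → Priya and Hannah overlap.
Elena starts before Priya ends → Priya and Elena overlap.
Omar starts after Priya ends.
Elena starts before Hannah ends → Hannah and Elena overlap.
Omar starts after Hannah ends.
Omar starts after Elena ends.

Elena & Hannah, Elena & Priya, Hannah & Priya, Marcus & Priya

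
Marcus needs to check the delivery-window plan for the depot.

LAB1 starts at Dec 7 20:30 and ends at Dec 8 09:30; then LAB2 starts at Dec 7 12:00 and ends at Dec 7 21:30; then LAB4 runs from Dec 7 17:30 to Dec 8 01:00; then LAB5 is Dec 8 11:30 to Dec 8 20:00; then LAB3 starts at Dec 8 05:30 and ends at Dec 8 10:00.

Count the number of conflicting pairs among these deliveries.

4

Sorted by start: LAB2, LAB4, LAB1, LAB3, LAB5.
LAB4 starts before LAB2 ends → LAB2 and LAB4 overlap.
LAB1 starts before LAB2 ends → LAB2 and LAB1 overlap.
LAB3 starts after LAB2 ends; LAB2 is clear from here.
LAB1 starts before LAB4 ends → LAB4 and LAB1 overlap.
LAB3 starts after LAB4 ends; LAB4 is clear from here.
LAB3 starts before LAB1 ends → LAB1 and LAB3 overlap.
LAB5 starts after LAB1 ends.
LAB5 starts after LAB3 ends.
Overlapping pairs: LAB1 & LAB2, LAB1 & LAB3, LAB1 & LAB4, LAB2 & LAB4 — 4 in total.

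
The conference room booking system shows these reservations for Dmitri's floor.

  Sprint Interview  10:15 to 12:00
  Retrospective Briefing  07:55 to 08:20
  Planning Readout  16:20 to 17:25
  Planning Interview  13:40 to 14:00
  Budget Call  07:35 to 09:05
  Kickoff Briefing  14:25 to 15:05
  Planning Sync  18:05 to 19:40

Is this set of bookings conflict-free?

Sorted by start: Budget Call, Retrospective Briefing, Sprint Interview, Planning Interview, Kickoff Briefing, Planning Readout, Planning Sync.
Retrospective Briefing starts before Budget Call ends → Budget Call and Retrospective Briefing overlap.
That's a conflict, so the schedule is not conflict-free.

No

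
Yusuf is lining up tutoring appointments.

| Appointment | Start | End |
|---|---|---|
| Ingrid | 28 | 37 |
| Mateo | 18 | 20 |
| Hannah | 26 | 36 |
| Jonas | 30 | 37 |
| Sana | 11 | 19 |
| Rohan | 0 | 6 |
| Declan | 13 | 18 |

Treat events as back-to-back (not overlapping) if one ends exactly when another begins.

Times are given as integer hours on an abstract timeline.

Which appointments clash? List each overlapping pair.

Sorted by start: Rohan, Sana, Declan, Mateo, Hannah, Ingrid, Jonas.
Sana starts after Rohan ends, so Rohan has no further overlaps.
Declan starts before Sana ends → Sana and Declan overlap.
Mateo starts before Sana ends → Sana and Mateo overlap.
Hannah starts after Sana ends, so Sana has no further overlaps.
Mateo starts exactly when Declan ends (back-to-back, no overlap), so Declan has no further overlaps.
Hannah starts after Mateo ends, so Mateo has no further overlaps.
Ingrid starts before Hannah ends → Hannah and Ingrid overlap.
Jonas starts before Hannah ends → Hannah and Jonas overlap.
Jonas starts before Ingrid ends → Ingrid and Jonas overlap.

Declan & Sana, Hannah & Ingrid, Hannah & Jonas, Ingrid & Jonas, Mateo & Sana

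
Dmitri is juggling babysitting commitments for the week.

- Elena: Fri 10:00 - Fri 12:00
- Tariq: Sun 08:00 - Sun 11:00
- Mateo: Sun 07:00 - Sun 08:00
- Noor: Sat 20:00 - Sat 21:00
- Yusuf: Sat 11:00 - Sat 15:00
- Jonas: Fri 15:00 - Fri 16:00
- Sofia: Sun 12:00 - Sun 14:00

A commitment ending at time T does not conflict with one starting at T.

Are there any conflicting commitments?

Sorted by start: Elena, Jonas, Yusuf, Noor, Mateo, Tariq, Sofia.
Jonas starts after Elena ends — done with Elena.
Yusuf starts after Jonas ends — done with Jonas.
Noor starts after Yusuf ends — done with Yusuf.
Mateo starts after Noor ends — done with Noor.
Tariq starts exactly when Mateo ends (back-to-back, no overlap) — done with Mateo.
Sofia starts after Tariq ends.
Every pair is clear; the schedule has no overlaps.

No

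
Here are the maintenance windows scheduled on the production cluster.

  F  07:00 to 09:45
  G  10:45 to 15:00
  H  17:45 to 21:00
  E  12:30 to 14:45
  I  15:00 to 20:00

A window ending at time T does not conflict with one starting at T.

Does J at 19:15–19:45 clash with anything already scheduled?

Yes — it overlaps H, I

F: ends 09:45 at or before J starts 19:15 → clear.
G: ends 15:00 at or before J starts 19:15 → clear.
E: ends 14:45 at or before J starts 19:15 → clear.
I: starts 15:00 before J ends 19:45, and ends 20:00 after J starts 19:15 → overlap.
H: starts 17:45 before J ends 19:45, and ends 21:00 after J starts 19:15 → overlap.
J overlaps H, I.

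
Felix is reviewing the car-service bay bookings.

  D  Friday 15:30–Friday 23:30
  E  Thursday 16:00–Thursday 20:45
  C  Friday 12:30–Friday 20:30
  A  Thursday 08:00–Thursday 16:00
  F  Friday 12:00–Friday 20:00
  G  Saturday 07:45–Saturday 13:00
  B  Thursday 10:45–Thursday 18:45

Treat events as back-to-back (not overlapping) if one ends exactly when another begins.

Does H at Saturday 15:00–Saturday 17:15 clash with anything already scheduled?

A: ends Thursday 16:00 at or before H starts Saturday 15:00 → clear.
B: ends Thursday 18:45 at or before H starts Saturday 15:00 → clear.
E: ends Thursday 20:45 at or before H starts Saturday 15:00 → clear.
F: ends Friday 20:00 at or before H starts Saturday 15:00 → clear.
C: ends Friday 20:30 at or before H starts Saturday 15:00 → clear.
D: ends Friday 23:30 at or before H starts Saturday 15:00 → clear.
G: ends Saturday 13:00 at or before H starts Saturday 15:00 → clear.

No — it doesn't clash with anything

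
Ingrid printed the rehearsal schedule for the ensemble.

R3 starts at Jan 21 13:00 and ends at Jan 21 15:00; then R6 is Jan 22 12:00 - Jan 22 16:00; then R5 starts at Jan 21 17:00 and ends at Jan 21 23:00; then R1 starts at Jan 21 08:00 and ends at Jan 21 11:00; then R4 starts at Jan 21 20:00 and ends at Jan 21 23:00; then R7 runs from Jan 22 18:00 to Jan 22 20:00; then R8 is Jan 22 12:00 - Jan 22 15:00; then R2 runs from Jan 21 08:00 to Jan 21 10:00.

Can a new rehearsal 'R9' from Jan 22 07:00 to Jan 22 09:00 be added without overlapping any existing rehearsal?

R1: ends Jan 21 11:00 at or before R9 starts Jan 22 07:00 → clear.
R2: ends Jan 21 10:00 at or before R9 starts Jan 22 07:00 → clear.
R3: ends Jan 21 15:00 at or before R9 starts Jan 22 07:00 → clear.
R5: ends Jan 21 23:00 at or before R9 starts Jan 22 07:00 → clear.
R4: ends Jan 21 23:00 at or before R9 starts Jan 22 07:00 → clear.
R6: starts Jan 22 12:00 at or after R9 ends Jan 22 09:00 → clear.
R8: starts Jan 22 12:00 at or after R9 ends Jan 22 09:00 → clear.
R7: starts Jan 22 18:00 at or after R9 ends Jan 22 09:00 → clear.

Yes — the slot is free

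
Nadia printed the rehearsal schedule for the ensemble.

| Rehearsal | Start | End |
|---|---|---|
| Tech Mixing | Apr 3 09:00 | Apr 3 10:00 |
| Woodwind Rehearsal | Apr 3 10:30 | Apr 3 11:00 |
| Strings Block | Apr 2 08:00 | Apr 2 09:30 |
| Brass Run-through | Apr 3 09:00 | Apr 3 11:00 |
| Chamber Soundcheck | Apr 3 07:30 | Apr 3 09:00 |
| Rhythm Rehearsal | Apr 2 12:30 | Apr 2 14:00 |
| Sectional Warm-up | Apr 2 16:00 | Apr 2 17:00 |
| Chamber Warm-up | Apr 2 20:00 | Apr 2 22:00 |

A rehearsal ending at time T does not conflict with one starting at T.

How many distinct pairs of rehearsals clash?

Sorted by start: Strings Block, Rhythm Rehearsal, Sectional Warm-up, Chamber Warm-up, Chamber Soundcheck, Brass Run-through, Tech Mixing, Woodwind Rehearsal.
Rhythm Rehearsal starts after Strings Block ends; Strings Block is clear from here.
Sectional Warm-up starts after Rhythm Rehearsal ends; Rhythm Rehearsal is clear from here.
Chamber Warm-up starts after Sectional Warm-up ends; Sectional Warm-up is clear from here.
Chamber Soundcheck starts after Chamber Warm-up ends; Chamber Warm-up is clear from here.
Brass Run-through starts exactly when Chamber Soundcheck ends (back-to-back, no overlap); Chamber Soundcheck is clear from here.
Tech Mixing starts before Brass Run-through ends → Brass Run-through and Tech Mixing overlap.
Woodwind Rehearsal starts before Brass Run-through ends → Brass Run-through and Woodwind Rehearsal overlap.
Woodwind Rehearsal starts after Tech Mixing ends.
Overlapping pairs: Brass Run-through & Tech Mixing, Brass Run-through & Woodwind Rehearsal — 2 in total.

2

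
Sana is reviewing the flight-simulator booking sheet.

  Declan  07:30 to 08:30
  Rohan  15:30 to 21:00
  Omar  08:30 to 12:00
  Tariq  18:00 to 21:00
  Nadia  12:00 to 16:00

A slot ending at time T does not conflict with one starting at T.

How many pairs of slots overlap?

2

Sorted by start: Declan, Omar, Nadia, Rohan, Tariq.
Omar starts exactly when Declan ends (back-to-back, no overlap) — done with Declan.
Nadia starts exactly when Omar ends (back-to-back, no overlap) — done with Omar.
Rohan starts before Nadia ends → Nadia and Rohan overlap.
Tariq starts after Nadia ends.
Tariq starts before Rohan ends → Rohan and Tariq overlap.
Overlapping pairs: Nadia & Rohan, Rohan & Tariq — 2 in total.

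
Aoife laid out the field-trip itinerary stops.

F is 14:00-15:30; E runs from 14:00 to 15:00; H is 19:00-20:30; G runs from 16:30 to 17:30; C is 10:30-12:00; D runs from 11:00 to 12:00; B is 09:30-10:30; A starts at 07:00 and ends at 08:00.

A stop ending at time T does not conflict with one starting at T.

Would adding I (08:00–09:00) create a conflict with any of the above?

No — it doesn't clash with anything

A: ends 08:00 at or before I starts 08:00 → clear.
B: starts 09:30 at or after I ends 09:00 → clear.
C: starts 10:30 at or after I ends 09:00 → clear.
D: starts 11:00 at or after I ends 09:00 → clear.
E: starts 14:00 at or after I ends 09:00 → clear.
F: starts 14:00 at or after I ends 09:00 → clear.
G: starts 16:30 at or after I ends 09:00 → clear.
H: starts 19:00 at or after I ends 09:00 → clear.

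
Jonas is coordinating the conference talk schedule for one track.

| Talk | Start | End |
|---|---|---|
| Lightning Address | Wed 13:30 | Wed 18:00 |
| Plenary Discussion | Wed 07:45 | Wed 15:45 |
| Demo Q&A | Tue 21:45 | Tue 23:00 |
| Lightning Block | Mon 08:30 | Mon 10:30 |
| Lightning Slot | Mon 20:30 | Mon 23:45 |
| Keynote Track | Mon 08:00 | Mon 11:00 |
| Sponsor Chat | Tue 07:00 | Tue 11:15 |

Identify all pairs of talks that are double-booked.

Two intervals overlap when each starts before the other ends.
Sorted by start: Keynote Track, Lightning Block, Lightning Slot, Sponsor Chat, Demo Q&A, Plenary Discussion, Lightning Address.
Lightning Block starts before Keynote Track ends → Keynote Track and Lightning Block overlap.
Lightning Slot starts after Keynote Track ends; Keynote Track is clear from here.
Lightning Slot starts after Lightning Block ends; Lightning Block is clear from here.
Sponsor Chat starts after Lightning Slot ends; Lightning Slot is clear from here.
Demo Q&A starts after Sponsor Chat ends; Sponsor Chat is clear from here.
Plenary Discussion starts after Demo Q&A ends; Demo Q&A is clear from here.
Lightning Address starts before Plenary Discussion ends → Plenary Discussion and Lightning Address overlap.

Keynote Track & Lightning Block, Lightning Address & Plenary Discussion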